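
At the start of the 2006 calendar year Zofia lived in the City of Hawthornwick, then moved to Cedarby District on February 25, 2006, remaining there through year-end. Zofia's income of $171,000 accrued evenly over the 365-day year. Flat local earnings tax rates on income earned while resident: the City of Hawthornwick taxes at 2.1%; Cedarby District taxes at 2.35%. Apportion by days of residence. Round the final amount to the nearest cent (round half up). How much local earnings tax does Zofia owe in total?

$3,954.08

The City of Hawthornwick, January 1 – February 24, 2006: 55 days → $171,000 × 2.1% × 55/365 = $541.1096
Cedarby District, February 25 – December 31, 2006: 310 days → $171,000 × 2.35% × 310/365 = $3,412.9726
Total = $3,954.0822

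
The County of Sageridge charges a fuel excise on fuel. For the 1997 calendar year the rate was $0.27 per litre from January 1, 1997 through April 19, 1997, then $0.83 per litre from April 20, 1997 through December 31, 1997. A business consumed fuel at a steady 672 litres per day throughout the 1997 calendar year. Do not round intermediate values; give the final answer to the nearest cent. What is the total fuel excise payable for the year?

$162,563.52

January 1 – April 19, 1997: 109 days × 672 litres/day = 73,248 litres at $0.27/litre → $19,776.96
April 20 – December 31, 1997: 256 days × 672 litres/day = 172,032 litres at $0.83/litre → $142,786.56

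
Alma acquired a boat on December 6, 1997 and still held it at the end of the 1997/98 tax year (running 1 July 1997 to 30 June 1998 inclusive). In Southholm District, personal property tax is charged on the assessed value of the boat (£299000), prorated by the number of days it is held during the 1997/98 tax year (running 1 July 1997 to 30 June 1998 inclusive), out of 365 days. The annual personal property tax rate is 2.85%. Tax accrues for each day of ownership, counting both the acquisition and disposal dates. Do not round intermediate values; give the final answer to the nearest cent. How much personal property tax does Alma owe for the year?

Days held (December 6, 1997 – June 30, 1998): 207 out of 365
Tax = £299000 × 2.85% × 207/365 = £4832.7411

£4832.74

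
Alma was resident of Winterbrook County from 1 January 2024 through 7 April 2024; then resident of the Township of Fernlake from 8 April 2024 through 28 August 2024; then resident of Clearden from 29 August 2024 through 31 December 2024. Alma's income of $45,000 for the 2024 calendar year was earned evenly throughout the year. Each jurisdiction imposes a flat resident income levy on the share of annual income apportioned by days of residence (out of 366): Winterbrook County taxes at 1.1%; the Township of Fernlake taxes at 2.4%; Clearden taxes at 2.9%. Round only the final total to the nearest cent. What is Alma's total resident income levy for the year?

$1,000.20

Winterbrook County, 1 January – 7 April 2024: 98 days → $45,000 × 1.1% × 98/366 = $132.5410
The Township of Fernlake, 8 April – 28 August 2024: 143 days → $45,000 × 2.4% × 143/366 = $421.9672
Clearden, 29 August – 31 December 2024: 125 days → $45,000 × 2.9% × 125/366 = $445.6967
Total = $1,000.2049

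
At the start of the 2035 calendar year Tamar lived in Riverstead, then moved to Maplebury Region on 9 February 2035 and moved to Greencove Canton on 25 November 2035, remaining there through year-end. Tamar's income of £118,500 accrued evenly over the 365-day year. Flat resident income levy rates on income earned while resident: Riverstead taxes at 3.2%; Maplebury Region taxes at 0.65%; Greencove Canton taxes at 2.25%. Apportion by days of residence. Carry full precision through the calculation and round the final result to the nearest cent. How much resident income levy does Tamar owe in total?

Riverstead, 1 January – 8 February 2035: 39 days → £118,500 × 3.2% × 39/365 = £405.1726
Maplebury Region, 9 February – 24 November 2035: 289 days → £118,500 × 0.65% × 289/365 = £609.8692
Greencove Canton, 25 November – 31 December 2035: 37 days → £118,500 × 2.25% × 37/365 = £270.2774
Total = £1,285.3192

£1,285.32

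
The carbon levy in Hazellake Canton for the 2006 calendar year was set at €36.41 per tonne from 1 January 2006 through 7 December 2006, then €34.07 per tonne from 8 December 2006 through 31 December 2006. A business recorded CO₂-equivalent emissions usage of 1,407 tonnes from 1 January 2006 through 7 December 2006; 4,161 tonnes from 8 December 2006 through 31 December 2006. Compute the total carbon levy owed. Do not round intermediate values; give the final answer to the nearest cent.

1 January – 7 December 2006: 1,407 tonnes at €36.41/tonne → €51228.87
8 December – 31 December 2006: 4,161 tonnes at €34.07/tonne → €141765.27

€192994.14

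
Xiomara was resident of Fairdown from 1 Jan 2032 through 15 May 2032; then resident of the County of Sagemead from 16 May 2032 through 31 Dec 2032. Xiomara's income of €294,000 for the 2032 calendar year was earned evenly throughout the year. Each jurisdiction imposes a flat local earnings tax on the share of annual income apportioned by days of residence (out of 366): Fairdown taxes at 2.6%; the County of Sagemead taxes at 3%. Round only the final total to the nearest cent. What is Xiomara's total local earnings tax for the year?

€8,383.02

Fairdown, 1 Jan – 15 May 2032: 136 days → €294,000 × 2.6% × 136/366 = €2,840.3934
The County of Sagemead, 16 May – 31 Dec 2032: 230 days → €294,000 × 3% × 230/366 = €5,542.6230
Total = €8,383.0164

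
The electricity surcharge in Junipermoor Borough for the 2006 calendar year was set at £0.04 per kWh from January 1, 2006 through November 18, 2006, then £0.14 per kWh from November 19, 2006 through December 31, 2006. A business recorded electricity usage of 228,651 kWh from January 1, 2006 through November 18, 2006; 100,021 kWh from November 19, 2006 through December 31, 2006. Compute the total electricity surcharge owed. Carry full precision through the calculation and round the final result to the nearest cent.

£23148.98

January 1 – November 18, 2006: 228,651 kWh at £0.04/kWh → £9146.04
November 19 – December 31, 2006: 100,021 kWh at £0.14/kWh → £14002.94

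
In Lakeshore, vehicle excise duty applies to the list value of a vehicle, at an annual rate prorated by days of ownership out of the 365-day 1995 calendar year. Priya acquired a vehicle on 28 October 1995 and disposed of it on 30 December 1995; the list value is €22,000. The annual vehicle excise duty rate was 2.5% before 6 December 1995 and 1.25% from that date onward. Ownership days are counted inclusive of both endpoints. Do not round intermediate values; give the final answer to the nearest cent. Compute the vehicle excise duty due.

28 October – 5 December 1995: 39 days at 2.5% → €22,000 × 2.5% × 39/365 = €58.7671
6 December – 30 December 1995: 25 days at 1.25% → €22,000 × 1.25% × 25/365 = €18.8356
Total = €77.6027

€77.60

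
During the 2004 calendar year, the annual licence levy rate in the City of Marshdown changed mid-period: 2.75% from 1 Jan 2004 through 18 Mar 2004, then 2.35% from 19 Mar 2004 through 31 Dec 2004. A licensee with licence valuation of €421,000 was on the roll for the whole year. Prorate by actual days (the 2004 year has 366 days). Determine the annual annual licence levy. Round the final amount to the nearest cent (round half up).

€10,252.39

1 Jan – 18 Mar 2004: 78 days at 2.75% → €421,000 × 2.75% × 78/366 = €2,467.3361
19 Mar – 31 Dec 2004: 288 days at 2.35% → €421,000 × 2.35% × 288/366 = €7,785.0492
Total = €10,252.3852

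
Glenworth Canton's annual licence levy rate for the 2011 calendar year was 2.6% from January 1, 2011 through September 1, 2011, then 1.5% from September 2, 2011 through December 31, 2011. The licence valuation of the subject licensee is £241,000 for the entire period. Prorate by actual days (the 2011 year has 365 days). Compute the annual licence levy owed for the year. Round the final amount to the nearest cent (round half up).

January 1 – September 1, 2011: 244 days at 2.6% → £241,000 × 2.6% × 244/365 = £4,188.7781
September 2 – December 31, 2011: 121 days at 1.5% → £241,000 × 1.5% × 121/365 = £1,198.3973
Total = £5,387.1753

£5,387.18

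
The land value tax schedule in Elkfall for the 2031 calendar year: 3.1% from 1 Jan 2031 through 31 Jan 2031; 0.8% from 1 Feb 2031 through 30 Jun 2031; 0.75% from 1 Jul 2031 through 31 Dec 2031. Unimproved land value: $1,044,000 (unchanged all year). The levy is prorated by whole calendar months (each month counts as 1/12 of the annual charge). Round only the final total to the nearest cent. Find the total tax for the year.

$10,092.00

1 Jan – 31 Jan 2031: 1 month at 3.1% → $1,044,000 × 3.1% × 1/12 = $2,697.0000
1 Feb – 30 Jun 2031: 5 months at 0.8% → $1,044,000 × 0.8% × 5/12 = $3,480.0000
1 Jul – 31 Dec 2031: 6 months at 0.75% → $1,044,000 × 0.75% × 6/12 = $3,915.0000
Total = $10,092.0000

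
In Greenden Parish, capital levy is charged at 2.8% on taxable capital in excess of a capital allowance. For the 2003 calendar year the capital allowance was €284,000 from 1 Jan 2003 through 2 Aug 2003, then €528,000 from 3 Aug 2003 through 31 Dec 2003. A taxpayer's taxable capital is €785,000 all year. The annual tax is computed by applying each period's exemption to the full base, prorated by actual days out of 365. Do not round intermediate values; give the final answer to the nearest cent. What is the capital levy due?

1 Jan – 2 Aug 2003: 214 days, exemption €284,000 → (€785,000 − €284,000) × 2.8% × 214/365 = €8,224.6356
3 Aug – 31 Dec 2003: 151 days, exemption €528,000 → (€785,000 − €528,000) × 2.8% × 151/365 = €2,976.9753
Total = €11,201.6110

€11,201.61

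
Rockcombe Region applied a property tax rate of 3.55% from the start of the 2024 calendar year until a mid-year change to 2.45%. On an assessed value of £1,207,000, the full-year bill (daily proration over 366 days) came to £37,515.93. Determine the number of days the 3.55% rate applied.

219 days

Let d = days at the first rate; then 366 − d days at the second rate.
£1,207,000 × [3.55%·d + 2.45%·(366−d)] / 366 = £37,515.93
Solving gives d = 219, so the new rate took effect on 7 August 2024.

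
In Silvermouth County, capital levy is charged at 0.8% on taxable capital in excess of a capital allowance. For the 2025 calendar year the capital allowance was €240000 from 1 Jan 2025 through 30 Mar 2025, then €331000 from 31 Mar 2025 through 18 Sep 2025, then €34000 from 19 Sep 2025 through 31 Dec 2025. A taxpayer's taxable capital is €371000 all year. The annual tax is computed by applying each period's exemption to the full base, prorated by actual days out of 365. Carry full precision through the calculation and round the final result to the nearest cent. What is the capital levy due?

€1174.51

1 Jan – 30 Mar 2025: 89 days, exemption €240000 → (€371000 − €240000) × 0.8% × 89/365 = €255.5397
31 Mar – 18 Sep 2025: 172 days, exemption €331000 → (€371000 − €331000) × 0.8% × 172/365 = €150.7945
19 Sep – 31 Dec 2025: 104 days, exemption €34000 → (€371000 − €34000) × 0.8% × 104/365 = €768.1753
Total = €1174.5096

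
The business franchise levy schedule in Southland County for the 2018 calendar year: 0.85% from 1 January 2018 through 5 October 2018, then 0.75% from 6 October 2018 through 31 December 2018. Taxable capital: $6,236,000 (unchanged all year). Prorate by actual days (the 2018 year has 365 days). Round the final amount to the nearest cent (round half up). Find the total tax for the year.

1 January – 5 October 2018: 278 days at 0.85% → $6,236,000 × 0.85% × 278/365 = $40,371.6932
6 October – 31 December 2018: 87 days at 0.75% → $6,236,000 × 0.75% × 87/365 = $11,147.9178
Total = $51,519.6110

$51,519.61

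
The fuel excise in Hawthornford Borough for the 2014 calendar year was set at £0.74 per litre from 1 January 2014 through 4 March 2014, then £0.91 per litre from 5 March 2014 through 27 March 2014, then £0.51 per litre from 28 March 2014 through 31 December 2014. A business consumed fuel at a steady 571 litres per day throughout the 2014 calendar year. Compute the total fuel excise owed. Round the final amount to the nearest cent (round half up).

1 January – 4 March 2014: 63 days × 571 litres/day = 35,973 litres at £0.74/litre → £26620.02
5 March – 27 March 2014: 23 days × 571 litres/day = 13,133 litres at £0.91/litre → £11951.03
28 March – 31 December 2014: 279 days × 571 litres/day = 159,309 litres at £0.51/litre → £81247.59

£119818.64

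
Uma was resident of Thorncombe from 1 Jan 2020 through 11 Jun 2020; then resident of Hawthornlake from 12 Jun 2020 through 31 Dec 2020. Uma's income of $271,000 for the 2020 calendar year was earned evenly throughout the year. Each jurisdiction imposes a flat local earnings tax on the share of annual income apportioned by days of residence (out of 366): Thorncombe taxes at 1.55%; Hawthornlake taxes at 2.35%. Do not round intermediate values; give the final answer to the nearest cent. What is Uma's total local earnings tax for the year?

Thorncombe, 1 Jan – 11 Jun 2020: 163 days → $271,000 × 1.55% × 163/366 = $1,870.7145
Hawthornlake, 12 Jun – 31 Dec 2020: 203 days → $271,000 × 2.35% × 203/366 = $3,532.2555
Total = $5,402.9699

$5,402.97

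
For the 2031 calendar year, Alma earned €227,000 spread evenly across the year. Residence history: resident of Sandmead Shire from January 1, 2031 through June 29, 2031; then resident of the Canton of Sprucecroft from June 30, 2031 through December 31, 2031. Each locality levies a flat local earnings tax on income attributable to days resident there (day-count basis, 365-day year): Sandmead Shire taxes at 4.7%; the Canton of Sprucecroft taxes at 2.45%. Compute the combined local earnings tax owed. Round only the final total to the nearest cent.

€8,080.27

Sandmead Shire, January 1 – June 29, 2031: 180 days → €227,000 × 4.7% × 180/365 = €5,261.4247
The Canton of Sprucecroft, June 30 – December 31, 2031: 185 days → €227,000 × 2.45% × 185/365 = €2,818.8425
Total = €8,080.2671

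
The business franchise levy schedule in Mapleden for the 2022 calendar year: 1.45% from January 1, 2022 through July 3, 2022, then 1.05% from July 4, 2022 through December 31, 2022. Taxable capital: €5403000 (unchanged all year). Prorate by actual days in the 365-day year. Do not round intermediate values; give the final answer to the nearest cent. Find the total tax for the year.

€67626.32

January 1 – July 3, 2022: 184 days at 1.45% → €5403000 × 1.45% × 184/365 = €39493.7096
July 4 – December 31, 2022: 181 days at 1.05% → €5403000 × 1.05% × 181/365 = €28132.6068
Total = €67626.3164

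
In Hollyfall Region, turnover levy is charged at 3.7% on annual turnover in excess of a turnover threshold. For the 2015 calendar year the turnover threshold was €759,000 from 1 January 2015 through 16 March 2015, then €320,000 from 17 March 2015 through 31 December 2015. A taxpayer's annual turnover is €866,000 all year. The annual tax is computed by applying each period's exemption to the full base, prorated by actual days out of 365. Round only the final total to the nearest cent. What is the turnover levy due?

1 January – 16 March 2015: 75 days, exemption €759,000 → (€866,000 − €759,000) × 3.7% × 75/365 = €813.4932
17 March – 31 December 2015: 290 days, exemption €320,000 → (€866,000 − €320,000) × 3.7% × 290/365 = €16,050.9041
Total = €16,864.3973

€16,864.40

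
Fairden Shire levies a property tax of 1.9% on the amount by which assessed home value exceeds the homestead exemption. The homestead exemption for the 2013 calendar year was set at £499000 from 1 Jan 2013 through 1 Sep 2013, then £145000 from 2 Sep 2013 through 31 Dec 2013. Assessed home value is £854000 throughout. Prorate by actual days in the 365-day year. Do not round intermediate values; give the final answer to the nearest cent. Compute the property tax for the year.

£8974.72

1 Jan – 1 Sep 2013: 244 days, exemption £499000 → (£854000 − £499000) × 1.9% × 244/365 = £4508.9863
2 Sep – 31 Dec 2013: 121 days, exemption £145000 → (£854000 − £145000) × 1.9% × 121/365 = £4465.7288
Total = £8974.7151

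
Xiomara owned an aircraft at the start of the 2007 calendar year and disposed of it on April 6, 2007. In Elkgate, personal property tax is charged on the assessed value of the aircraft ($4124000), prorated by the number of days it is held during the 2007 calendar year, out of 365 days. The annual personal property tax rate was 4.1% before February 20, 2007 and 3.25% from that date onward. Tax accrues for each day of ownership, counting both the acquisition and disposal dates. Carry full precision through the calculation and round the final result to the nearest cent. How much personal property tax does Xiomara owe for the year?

January 1 – February 19, 2007: 50 days at 4.1% → $4124000 × 4.1% × 50/365 = $23162.1918
February 20 – April 6, 2007: 46 days at 3.25% → $4124000 × 3.25% × 46/365 = $16891.4521
Total = $40053.6438

$40053.64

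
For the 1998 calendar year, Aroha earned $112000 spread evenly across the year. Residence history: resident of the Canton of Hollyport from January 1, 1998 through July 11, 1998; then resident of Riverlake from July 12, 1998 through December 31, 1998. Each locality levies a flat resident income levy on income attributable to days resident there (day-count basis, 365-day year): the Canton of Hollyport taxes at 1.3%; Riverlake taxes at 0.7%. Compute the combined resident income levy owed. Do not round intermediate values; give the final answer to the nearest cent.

$1137.49

The Canton of Hollyport, January 1 – July 11, 1998: 192 days → $112000 × 1.3% × 192/365 = $765.8959
Riverlake, July 12 – December 31, 1998: 173 days → $112000 × 0.7% × 173/365 = $371.5945
Total = $1137.4904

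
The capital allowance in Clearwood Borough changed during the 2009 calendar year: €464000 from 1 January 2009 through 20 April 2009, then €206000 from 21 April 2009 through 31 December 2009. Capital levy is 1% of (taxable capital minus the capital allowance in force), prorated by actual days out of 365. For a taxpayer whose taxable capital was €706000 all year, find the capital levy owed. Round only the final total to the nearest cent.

1 January – 20 April 2009: 110 days, exemption €464000 → (€706000 − €464000) × 1% × 110/365 = €729.3151
21 April – 31 December 2009: 255 days, exemption €206000 → (€706000 − €206000) × 1% × 255/365 = €3493.1507
Total = €4222.4658

€4222.47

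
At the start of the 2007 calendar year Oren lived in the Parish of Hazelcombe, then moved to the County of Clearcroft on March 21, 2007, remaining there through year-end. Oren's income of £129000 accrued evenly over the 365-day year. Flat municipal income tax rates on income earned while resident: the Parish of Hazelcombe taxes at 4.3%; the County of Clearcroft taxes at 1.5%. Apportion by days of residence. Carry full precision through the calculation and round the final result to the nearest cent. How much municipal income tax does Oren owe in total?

The Parish of Hazelcombe, January 1 – March 20, 2007: 79 days → £129000 × 4.3% × 79/365 = £1200.5836
The County of Clearcroft, March 21 – December 31, 2007: 286 days → £129000 × 1.5% × 286/365 = £1516.1918
Total = £2716.7753

£2716.78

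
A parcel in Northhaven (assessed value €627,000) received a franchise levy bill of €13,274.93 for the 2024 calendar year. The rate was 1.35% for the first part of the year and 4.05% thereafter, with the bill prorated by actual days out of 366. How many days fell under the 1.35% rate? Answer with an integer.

262 days

Let d = days at the first rate; then 366 − d days at the second rate.
€627,000 × [1.35%·d + 4.05%·(366−d)] / 366 = €13,274.93
Solving gives d = 262, so the new rate took effect on 19 September 2024.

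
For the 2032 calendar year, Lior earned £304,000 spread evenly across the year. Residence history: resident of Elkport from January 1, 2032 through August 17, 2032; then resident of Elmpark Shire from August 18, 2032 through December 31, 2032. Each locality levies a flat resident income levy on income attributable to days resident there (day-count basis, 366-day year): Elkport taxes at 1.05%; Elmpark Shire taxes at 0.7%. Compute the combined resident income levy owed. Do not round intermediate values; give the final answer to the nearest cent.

£2,796.63

Elkport, January 1 – August 17, 2032: 230 days → £304,000 × 1.05% × 230/366 = £2,005.9016
Elmpark Shire, August 18 – December 31, 2032: 136 days → £304,000 × 0.7% × 136/366 = £790.7322
Total = £2,796.6339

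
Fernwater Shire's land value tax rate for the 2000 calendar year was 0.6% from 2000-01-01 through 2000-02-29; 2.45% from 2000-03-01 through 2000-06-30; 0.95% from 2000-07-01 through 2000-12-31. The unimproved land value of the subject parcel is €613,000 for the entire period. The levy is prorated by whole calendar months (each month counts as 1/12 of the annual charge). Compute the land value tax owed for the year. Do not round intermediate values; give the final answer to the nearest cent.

€8,530.92

2000-01-01 to 2000-02-29: 2 months at 0.6% → €613,000 × 0.6% × 2/12 = €613.0000
2000-03-01 to 2000-06-30: 4 months at 2.45% → €613,000 × 2.45% × 4/12 = €5,006.1667
2000-07-01 to 2000-12-31: 6 months at 0.95% → €613,000 × 0.95% × 6/12 = €2,911.7500
Total = €8,530.9167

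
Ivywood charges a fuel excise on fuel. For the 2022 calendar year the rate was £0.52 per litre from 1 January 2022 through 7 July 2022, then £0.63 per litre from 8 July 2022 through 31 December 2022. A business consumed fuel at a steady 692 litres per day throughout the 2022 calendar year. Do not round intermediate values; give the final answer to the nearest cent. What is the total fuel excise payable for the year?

1 January – 7 July 2022: 188 days × 692 litres/day = 130,096 litres at £0.52/litre → £67,649.92
8 July – 31 December 2022: 177 days × 692 litres/day = 122,484 litres at £0.63/litre → £77,164.92

£144,814.84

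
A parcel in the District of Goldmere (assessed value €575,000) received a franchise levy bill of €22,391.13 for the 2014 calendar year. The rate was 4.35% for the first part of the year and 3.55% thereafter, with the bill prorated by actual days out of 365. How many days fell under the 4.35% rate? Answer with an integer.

157 days

Let d = days at the first rate; then 365 − d days at the second rate.
€575,000 × [4.35%·d + 3.55%·(365−d)] / 365 = €22,391.13
Solving gives d = 157, so the new rate took effect on 7 June 2014.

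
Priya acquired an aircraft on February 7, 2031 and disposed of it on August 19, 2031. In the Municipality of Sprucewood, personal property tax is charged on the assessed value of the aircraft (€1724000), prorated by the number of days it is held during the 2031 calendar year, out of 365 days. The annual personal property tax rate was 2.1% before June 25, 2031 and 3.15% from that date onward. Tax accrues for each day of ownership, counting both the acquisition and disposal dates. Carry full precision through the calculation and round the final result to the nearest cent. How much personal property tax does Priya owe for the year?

€22019.97

February 7 – June 24, 2031: 138 days at 2.1% → €1724000 × 2.1% × 138/365 = €13688.0877
June 25 – August 19, 2031: 56 days at 3.15% → €1724000 × 3.15% × 56/365 = €8331.8795
Total = €22019.9671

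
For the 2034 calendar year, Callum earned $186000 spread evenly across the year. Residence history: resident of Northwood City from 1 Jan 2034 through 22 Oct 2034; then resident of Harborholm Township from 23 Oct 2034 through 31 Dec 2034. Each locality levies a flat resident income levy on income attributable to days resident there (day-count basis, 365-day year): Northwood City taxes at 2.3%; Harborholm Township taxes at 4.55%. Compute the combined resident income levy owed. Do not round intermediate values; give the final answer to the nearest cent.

$5080.60

Northwood City, 1 Jan – 22 Oct 2034: 295 days → $186000 × 2.3% × 295/365 = $3457.5616
Harborholm Township, 23 Oct – 31 Dec 2034: 70 days → $186000 × 4.55% × 70/365 = $1623.0411
Total = $5080.6027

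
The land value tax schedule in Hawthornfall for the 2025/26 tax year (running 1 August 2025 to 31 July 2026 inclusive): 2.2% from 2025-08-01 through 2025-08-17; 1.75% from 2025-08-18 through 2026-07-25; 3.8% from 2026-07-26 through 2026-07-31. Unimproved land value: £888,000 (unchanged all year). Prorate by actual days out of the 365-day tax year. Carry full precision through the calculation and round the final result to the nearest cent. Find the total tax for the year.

2025-08-01 to 2025-08-17: 17 days at 2.2% → £888,000 × 2.2% × 17/365 = £909.8959
2025-08-18 to 2026-07-25: 342 days at 1.75% → £888,000 × 1.75% × 342/365 = £14,560.7671
2026-07-26 to 2026-07-31: 6 days at 3.8% → £888,000 × 3.8% × 6/365 = £554.6959
Total = £16,025.3589

£16,025.36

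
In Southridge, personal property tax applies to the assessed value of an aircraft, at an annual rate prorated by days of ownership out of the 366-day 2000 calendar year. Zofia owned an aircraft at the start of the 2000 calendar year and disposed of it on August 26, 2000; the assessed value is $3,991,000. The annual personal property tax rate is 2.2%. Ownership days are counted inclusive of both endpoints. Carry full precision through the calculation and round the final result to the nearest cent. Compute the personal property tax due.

$57,335.19

Days held (January 1 – August 26, 2000): 239 out of 366
Tax = $3,991,000 × 2.2% × 239/366 = $57,335.1858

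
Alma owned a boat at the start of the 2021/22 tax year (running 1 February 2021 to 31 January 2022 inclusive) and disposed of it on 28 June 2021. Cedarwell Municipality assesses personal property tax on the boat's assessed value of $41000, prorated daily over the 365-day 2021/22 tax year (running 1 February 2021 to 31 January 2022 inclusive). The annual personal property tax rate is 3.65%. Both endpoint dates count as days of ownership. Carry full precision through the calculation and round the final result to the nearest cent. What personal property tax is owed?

$606.80

Days held (1 February – 28 June 2021): 148 out of 365
Tax = $41000 × 3.65% × 148/365 = $606.8000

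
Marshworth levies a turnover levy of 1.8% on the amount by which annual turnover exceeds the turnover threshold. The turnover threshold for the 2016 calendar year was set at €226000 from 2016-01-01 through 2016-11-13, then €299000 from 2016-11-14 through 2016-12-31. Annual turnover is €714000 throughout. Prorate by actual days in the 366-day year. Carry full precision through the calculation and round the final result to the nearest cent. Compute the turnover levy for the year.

2016-01-01 to 2016-11-13: 318 days, exemption €226000 → (€714000 − €226000) × 1.8% × 318/366 = €7632.0000
2016-11-14 to 2016-12-31: 48 days, exemption €299000 → (€714000 − €299000) × 1.8% × 48/366 = €979.6721
Total = €8611.6721

€8611.67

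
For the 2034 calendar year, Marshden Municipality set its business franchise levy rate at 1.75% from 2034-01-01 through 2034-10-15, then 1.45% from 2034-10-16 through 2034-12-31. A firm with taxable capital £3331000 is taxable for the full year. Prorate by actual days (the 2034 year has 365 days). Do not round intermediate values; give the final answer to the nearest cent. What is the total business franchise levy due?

2034-01-01 to 2034-10-15: 288 days at 1.75% → £3331000 × 1.75% × 288/365 = £45995.1781
2034-10-16 to 2034-12-31: 77 days at 1.45% → £3331000 × 1.45% × 77/365 = £10189.2096
Total = £56184.3877

£56184.39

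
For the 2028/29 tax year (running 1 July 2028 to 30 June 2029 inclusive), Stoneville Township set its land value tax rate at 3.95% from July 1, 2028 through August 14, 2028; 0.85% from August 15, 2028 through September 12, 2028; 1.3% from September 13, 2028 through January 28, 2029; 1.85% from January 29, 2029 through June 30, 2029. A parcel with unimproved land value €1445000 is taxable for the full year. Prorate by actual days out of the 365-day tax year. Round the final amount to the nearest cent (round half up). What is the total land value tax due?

July 1 – August 14, 2028: 45 days at 3.95% → €1445000 × 3.95% × 45/365 = €7036.9521
August 15 – September 12, 2028: 29 days at 0.85% → €1445000 × 0.85% × 29/365 = €975.8699
September 13, 2028 – January 28, 2029: 138 days at 1.3% → €1445000 × 1.3% × 138/365 = €7102.2740
January 29 – June 30, 2029: 153 days at 1.85% → €1445000 × 1.85% × 153/365 = €11205.6781
Total = €26320.7740

€26320.77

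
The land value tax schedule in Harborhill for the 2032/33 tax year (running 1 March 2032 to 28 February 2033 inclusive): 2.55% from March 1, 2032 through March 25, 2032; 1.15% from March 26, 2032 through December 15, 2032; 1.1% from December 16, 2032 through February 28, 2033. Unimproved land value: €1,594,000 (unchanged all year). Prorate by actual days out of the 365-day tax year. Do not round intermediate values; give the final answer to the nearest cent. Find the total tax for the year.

March 1 – March 25, 2032: 25 days at 2.55% → €1,594,000 × 2.55% × 25/365 = €2,784.0411
March 26 – December 15, 2032: 265 days at 1.15% → €1,594,000 × 1.15% × 265/365 = €13,308.8082
December 16, 2032 – February 28, 2033: 75 days at 1.1% → €1,594,000 × 1.1% × 75/365 = €3,602.8767
Total = €19,695.7260

€19,695.73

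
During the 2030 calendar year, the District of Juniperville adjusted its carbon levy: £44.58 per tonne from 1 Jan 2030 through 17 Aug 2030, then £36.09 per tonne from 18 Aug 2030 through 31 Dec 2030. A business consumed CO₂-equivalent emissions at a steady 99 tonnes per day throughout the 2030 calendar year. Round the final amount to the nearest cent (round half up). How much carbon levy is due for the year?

£1496588.94

1 Jan – 17 Aug 2030: 229 days × 99 tonnes/day = 22,671 tonnes at £44.58/tonne → £1010673.18
18 Aug – 31 Dec 2030: 136 days × 99 tonnes/day = 13,464 tonnes at £36.09/tonne → £485915.76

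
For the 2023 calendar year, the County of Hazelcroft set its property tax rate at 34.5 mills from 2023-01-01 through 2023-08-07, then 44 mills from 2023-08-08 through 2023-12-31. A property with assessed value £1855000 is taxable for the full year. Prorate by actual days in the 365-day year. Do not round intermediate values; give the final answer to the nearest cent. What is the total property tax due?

2023-01-01 to 2023-08-07: 219 days at 34.5 mills → £1855000 × 3.45% × 219/365 = £38398.5000
2023-08-08 to 2023-12-31: 146 days at 44 mills → £1855000 × 4.4% × 146/365 = £32648.0000
Total = £71046.5000

£71046.50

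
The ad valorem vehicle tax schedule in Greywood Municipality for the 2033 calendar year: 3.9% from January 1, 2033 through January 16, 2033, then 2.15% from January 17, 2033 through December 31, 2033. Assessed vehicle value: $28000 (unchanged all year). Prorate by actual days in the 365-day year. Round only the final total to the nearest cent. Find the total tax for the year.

$623.48

January 1 – January 16, 2033: 16 days at 3.9% → $28000 × 3.9% × 16/365 = $47.8685
January 17 – December 31, 2033: 349 days at 2.15% → $28000 × 2.15% × 349/365 = $575.6110
Total = $623.4795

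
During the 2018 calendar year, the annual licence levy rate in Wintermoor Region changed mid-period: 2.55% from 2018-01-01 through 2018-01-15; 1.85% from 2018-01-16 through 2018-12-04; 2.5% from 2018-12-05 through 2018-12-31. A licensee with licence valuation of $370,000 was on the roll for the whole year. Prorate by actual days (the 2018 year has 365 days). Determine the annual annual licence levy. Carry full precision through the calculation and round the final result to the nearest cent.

$7,129.34

2018-01-01 to 2018-01-15: 15 days at 2.55% → $370,000 × 2.55% × 15/365 = $387.7397
2018-01-16 to 2018-12-04: 323 days at 1.85% → $370,000 × 1.85% × 323/365 = $6,057.3562
2018-12-05 to 2018-12-31: 27 days at 2.5% → $370,000 × 2.5% × 27/365 = $684.2466
Total = $7,129.3425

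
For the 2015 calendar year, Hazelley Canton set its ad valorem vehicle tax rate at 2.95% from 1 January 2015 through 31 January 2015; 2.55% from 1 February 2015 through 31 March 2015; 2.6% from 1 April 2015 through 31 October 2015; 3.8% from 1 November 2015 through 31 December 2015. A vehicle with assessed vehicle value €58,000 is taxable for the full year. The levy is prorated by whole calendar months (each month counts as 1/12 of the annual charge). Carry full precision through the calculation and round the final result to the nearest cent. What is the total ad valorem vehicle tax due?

1 January – 31 January 2015: 1 month at 2.95% → €58,000 × 2.95% × 1/12 = €142.5833
1 February – 31 March 2015: 2 months at 2.55% → €58,000 × 2.55% × 2/12 = €246.5000
1 April – 31 October 2015: 7 months at 2.6% → €58,000 × 2.6% × 7/12 = €879.6667
1 November – 31 December 2015: 2 months at 3.8% → €58,000 × 3.8% × 2/12 = €367.3333
Total = €1,636.0833

€1,636.08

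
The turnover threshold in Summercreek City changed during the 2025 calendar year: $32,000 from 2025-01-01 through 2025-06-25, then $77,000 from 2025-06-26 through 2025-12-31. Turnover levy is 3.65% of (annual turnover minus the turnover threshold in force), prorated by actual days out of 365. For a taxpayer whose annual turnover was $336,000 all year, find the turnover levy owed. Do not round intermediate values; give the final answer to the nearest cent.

$10,245.50

2025-01-01 to 2025-06-25: 176 days, exemption $32,000 → ($336,000 − $32,000) × 3.65% × 176/365 = $5,350.4000
2025-06-26 to 2025-12-31: 189 days, exemption $77,000 → ($336,000 − $77,000) × 3.65% × 189/365 = $4,895.1000
Total = $10,245.5000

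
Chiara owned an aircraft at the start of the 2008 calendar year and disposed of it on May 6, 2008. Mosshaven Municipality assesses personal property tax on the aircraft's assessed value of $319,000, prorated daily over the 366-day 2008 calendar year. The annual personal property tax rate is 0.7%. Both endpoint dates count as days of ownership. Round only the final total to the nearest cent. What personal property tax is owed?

Days held (January 1 – May 6, 2008): 127 out of 366
Tax = $319,000 × 0.7% × 127/366 = $774.8388

$774.84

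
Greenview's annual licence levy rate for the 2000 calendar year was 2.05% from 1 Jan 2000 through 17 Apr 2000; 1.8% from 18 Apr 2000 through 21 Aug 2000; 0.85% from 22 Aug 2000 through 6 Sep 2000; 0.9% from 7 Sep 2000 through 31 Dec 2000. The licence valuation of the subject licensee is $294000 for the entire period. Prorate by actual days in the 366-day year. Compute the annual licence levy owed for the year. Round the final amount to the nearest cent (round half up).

$4548.16

1 Jan – 17 Apr 2000: 108 days at 2.05% → $294000 × 2.05% × 108/366 = $1778.4590
18 Apr – 21 Aug 2000: 126 days at 1.8% → $294000 × 1.8% × 126/366 = $1821.8361
22 Aug – 6 Sep 2000: 16 days at 0.85% → $294000 × 0.85% × 16/366 = $109.2459
7 Sep – 31 Dec 2000: 116 days at 0.9% → $294000 × 0.9% × 116/366 = $838.6230
Total = $4548.1639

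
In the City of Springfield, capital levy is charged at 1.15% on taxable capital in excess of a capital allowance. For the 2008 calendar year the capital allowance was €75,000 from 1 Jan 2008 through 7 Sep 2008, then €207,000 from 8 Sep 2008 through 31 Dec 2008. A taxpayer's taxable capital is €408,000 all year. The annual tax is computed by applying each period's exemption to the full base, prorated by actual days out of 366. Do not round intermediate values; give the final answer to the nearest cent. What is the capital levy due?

€3,352.53

1 Jan – 7 Sep 2008: 251 days, exemption €75,000 → (€408,000 − €75,000) × 1.15% × 251/366 = €2,626.2418
8 Sep – 31 Dec 2008: 115 days, exemption €207,000 → (€408,000 − €207,000) × 1.15% × 115/366 = €726.2910
Total = €3,352.5328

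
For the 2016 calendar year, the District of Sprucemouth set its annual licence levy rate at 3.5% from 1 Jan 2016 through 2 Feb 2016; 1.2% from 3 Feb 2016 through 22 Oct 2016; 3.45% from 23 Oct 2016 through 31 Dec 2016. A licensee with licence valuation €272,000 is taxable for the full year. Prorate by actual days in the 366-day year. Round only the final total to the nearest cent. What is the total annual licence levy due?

1 Jan – 2 Feb 2016: 33 days at 3.5% → €272,000 × 3.5% × 33/366 = €858.3607
3 Feb – 22 Oct 2016: 263 days at 1.2% → €272,000 × 1.2% × 263/366 = €2,345.4426
23 Oct – 31 Dec 2016: 70 days at 3.45% → €272,000 × 3.45% × 70/366 = €1,794.7541
Total = €4,998.5574

€4,998.56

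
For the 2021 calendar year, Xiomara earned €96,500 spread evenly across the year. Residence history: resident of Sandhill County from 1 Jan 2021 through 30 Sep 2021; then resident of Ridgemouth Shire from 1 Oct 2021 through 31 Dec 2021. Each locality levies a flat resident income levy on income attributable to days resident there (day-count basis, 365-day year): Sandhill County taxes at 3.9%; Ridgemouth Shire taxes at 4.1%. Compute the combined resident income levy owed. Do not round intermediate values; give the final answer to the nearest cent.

€3,812.15

Sandhill County, 1 Jan – 30 Sep 2021: 273 days → €96,500 × 3.9% × 273/365 = €2,814.8918
Ridgemouth Shire, 1 Oct – 31 Dec 2021: 92 days → €96,500 × 4.1% × 92/365 = €997.2548
Total = €3,812.1466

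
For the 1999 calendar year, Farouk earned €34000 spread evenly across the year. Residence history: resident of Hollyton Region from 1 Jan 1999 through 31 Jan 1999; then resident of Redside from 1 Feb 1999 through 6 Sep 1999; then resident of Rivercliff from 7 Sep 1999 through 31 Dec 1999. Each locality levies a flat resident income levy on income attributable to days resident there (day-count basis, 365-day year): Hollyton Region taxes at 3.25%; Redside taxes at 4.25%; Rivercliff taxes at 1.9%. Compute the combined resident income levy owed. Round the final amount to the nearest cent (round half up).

Hollyton Region, 1 Jan – 31 Jan 1999: 31 days → €34000 × 3.25% × 31/365 = €93.8493
Redside, 1 Feb – 6 Sep 1999: 218 days → €34000 × 4.25% × 218/365 = €863.0411
Rivercliff, 7 Sep – 31 Dec 1999: 116 days → €34000 × 1.9% × 116/365 = €205.3041
Total = €1162.1945

€1162.19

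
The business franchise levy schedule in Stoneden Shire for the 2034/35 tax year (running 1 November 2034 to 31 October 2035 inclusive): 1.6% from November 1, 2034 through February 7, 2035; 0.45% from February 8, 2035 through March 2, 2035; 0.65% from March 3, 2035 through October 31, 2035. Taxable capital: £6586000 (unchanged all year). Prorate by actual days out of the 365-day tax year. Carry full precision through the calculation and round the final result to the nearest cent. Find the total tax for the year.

November 1, 2034 – February 7, 2035: 99 days at 1.6% → £6586000 × 1.6% × 99/365 = £28581.4356
February 8 – March 2, 2035: 23 days at 0.45% → £6586000 × 0.45% × 23/365 = £1867.5370
March 3 – October 31, 2035: 243 days at 0.65% → £6586000 × 0.65% × 243/365 = £28500.2384
Total = £58949.2110

£58949.21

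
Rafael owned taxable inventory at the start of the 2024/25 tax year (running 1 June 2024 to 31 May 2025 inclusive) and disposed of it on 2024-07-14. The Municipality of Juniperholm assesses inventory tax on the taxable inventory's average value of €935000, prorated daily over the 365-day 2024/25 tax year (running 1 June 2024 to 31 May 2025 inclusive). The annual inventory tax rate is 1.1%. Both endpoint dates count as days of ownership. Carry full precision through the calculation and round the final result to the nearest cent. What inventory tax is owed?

€1239.84

Days held (2024-06-01 to 2024-07-14): 44 out of 365
Tax = €935000 × 1.1% × 44/365 = €1239.8356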